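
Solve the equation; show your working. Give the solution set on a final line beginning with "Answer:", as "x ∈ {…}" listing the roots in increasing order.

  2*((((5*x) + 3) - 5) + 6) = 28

Step 1. [2*((((5*x) + 3) - 5) + 6) = 28] 2 out front; divide by 2. So div: (((5*x) + 3) - 5) + 6 = 14.
Step 2. [(((5*x) + 3) - 5) + 6 = 14] peel the +6: subtract 6 from each side ⇒ sub: ((5*x) + 3) - 5 = 8.
Step 3. [((5*x) + 3) - 5 = 8] -5 is outermost — add 5 both sides, so sub: (5*x) + 3 = 13.
Step 4. [(5*x) + 3 = 13] the outer +3 inverts by subtracting 3. So sub: 5*x = 10.
Step 5. [5*x = 10] 5·(inner) — divide through by 5, so div: x = 2.

Answer: x ∈ {2}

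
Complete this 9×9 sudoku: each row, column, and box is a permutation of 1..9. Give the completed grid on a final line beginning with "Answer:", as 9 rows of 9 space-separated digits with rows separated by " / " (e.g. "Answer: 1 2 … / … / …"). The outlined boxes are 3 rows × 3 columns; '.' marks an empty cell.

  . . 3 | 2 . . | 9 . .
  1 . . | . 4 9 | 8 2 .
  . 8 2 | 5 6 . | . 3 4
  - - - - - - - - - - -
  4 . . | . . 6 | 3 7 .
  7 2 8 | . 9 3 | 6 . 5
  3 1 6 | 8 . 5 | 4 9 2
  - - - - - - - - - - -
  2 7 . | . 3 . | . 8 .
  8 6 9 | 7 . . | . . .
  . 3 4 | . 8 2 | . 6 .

Step 1. [r7c3∈{1,5}] in col 3, 1 fits only at r7c3, so r7c3=1.
Step 2. [r1c8∈{1,5}] 5 has one home in box 3: r1c8. So r1c8=5.
Step 3. [r4c4∈{1}] only 1 remains possible at r4c4. So r4c4=1.
Step 4. [r8c8∈{1,4}] r8c8 is the only open cell in col 8 admitting 4, so r8c8=4.
Step 5. [r8c6∈{1}] nothing but 1 survives at r8c6, so r8c6=1.
Step 6. [r3c7∈{1,7}] r3c7 is the only open cell in row 3 admitting 1, so r3c7=1.
Step 7. [r2c9∈{6,7}] in row 2, 6 fits only at r2c9 ⇒ r2c9=6.
Step 8. [r1c9∈{7}] r1c9 is down to just 7. So r1c9=7.
Step 9. [r4c3∈{5}] nothing but 5 survives at r4c3. So r4c3=5.
Step 10. [r9c4∈{9}] r9c4 has the single candidate 9, so r9c4=9.
Step 11. [r7c7∈{5}] nothing but 5 survives at r7c7, so r7c7=5.
Step 12. [r7c4∈{4,6}] in row 7, 6 fits only at r7c4 ⇒ r7c4=6.
Step 13. [r7c9∈{9}] r7c9 is down to just 9, so r7c9=9.
Step 14. [r3c1∈{9}] r3c1 is down to just 9, so r3c1=9.
Step 15. [r6c5∈{7}] r6c5's peers cover all but 7, so r6c5=7.
Step 16. [r5c8∈{1}] nothing but 1 survives at r5c8, so r5c8=1.
Step 17. [r1c6∈{8}] nothing but 8 survives at r1c6, so r1c6=8.
Step 18. [r4c5∈{2}] nothing but 2 survives at r4c5 ⇒ r4c5=2.
Step 19. [r1c2∈{4}] r1c2's peers cover all but 4. So r1c2=4.
Step 20. [r4c9∈{8}] r4c9 is down to just 8. So r4c9=8.
Step 21. [r3c6∈{7}] r3c6 has the single candidate 7 ⇒ r3c6=7.
Step 22. [r1c5∈{1}] nothing but 1 survives at r1c5, so r1c5=1.
Step 23. [r7c6∈{4}] nothing but 4 survives at r7c6 ⇒ r7c6=4.
Step 24. [r1c1∈{6}] r1c1 has the single candidate 6. So r1c1=6.
Step 25. [r9c1∈{5}] r9c1 is down to just 5 ⇒ r9c1=5.
Step 26. [r9c7∈{7}] nothing but 7 survives at r9c7, so r9c7=7.
Step 27. [r8c5∈{5}] nothing but 5 survives at r8c5 ⇒ r8c5=5.
Step 28. [r2c3∈{7}] r2c3 is down to just 7. So r2c3=7.
Step 29. [r2c4∈{3}] r2c4 is down to just 3. So r2c4=3.
Step 30. [r2c2∈{5}] r2c2 is down to just 5. So r2c2=5.
Step 31. [r4c2∈{9}] r4c2 has the single candidate 9, so r4c2=9.
Step 32. [r8c7∈{2}] only 2 remains possible at r8c7. So r8c7=2.
Step 33. [r9c9∈{1}] r9c9's peers cover all but 1, so r9c9=1.
Step 34. [r8c9∈{3}] only 3 remains possible at r8c9. So r8c9=3.
Step 35. [r5c4∈{4}] nothing but 4 survives at r5c4. So r5c4=4.

Answer: 6 4 3 2 1 8 9 5 7 / 1 5 7 3 4 9 8 2 6 / 9 8 2 5 6 7 1 3 4 / 4 9 5 1 2 6 3 7 8 / 7 2 8 4 9 3 6 1 5 / 3 1 6 8 7 5 4 9 2 / 2 7 1 6 3 4 5 8 9 / 8 6 9 7 5 1 2 4 3 / 5 3 4 9 8 2 7 6 1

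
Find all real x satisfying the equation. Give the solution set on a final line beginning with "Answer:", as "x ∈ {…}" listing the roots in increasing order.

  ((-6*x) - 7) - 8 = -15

Step 1. [((-6*x) - 7) - 8 = -15] -8 is outermost — add 8 both sides ⇒ sub: (-6*x) - 7 = -7.
Step 2. [(-6*x) - 7 = -7] add 7: x sits inside (… - 7). So sub: -6*x = 0.
Step 3. [-6*x = 0] divide by the outer -6, so div: x = 0.

Answer: x ∈ {0}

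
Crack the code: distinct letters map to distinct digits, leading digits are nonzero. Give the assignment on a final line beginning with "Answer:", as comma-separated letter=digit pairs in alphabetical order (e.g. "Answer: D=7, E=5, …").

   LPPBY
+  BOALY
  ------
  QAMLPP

Step 1. [Q] Q is the leading digit of a 6-digit sum of two 5-digit numbers; the final carry is exactly 1 ⇒ Q=1.
Step 2. [col 1: Y + Y ≡ P (mod 10)] column 1 (Y + Y ≡ P (mod 10), carry-in 0) doesn't pin Y yet; pick Y=7 and continue ⇒ Y=7.
Step 3. [col 1: Y + Y ≡ P (mod 10)] column 1: given Y=7, carry-in 0, and digits 1,7 already taken and all letters distinct, Y+Y≡P (mod 10) forces P=4. So P=4.
Step 4. [col 2: B + L ≡ P (mod 10)] several values work for L in column 2 (B + L ≡ P (mod 10), carry-in 1); try L=8 ⇒ L=8.
Step 5. [col 2: B + L ≡ P (mod 10)] from column 2 (L=8, P=4, carry-in 1, digits 1,4,7,8 already taken and all letters distinct): B must equal 5 ⇒ B=5.
Step 6. [col 3: P + A ≡ L (mod 10)] column 3 reads P+A+carry(1)=L with P=4, L=8; with digits 1,4,5,7,8 already taken and all letters distinct, the only value for A is 3. So A=3.
Step 7. [col 4: P + O ≡ M (mod 10)] O=2 is one option consistent with column 4 (P + O ≡ M (mod 10), carry-in 0) — take it, so O=2.
Step 8. [col 4: P + O ≡ M (mod 10)] from column 4 (P=4, O=2, carry-in 0, digits 1,2,3,4,5,7,8 already taken and all letters distinct): M must equal 6. So M=6.

Answer: A=3, B=5, L=8, M=6, O=2, P=4, Q=1, Y=7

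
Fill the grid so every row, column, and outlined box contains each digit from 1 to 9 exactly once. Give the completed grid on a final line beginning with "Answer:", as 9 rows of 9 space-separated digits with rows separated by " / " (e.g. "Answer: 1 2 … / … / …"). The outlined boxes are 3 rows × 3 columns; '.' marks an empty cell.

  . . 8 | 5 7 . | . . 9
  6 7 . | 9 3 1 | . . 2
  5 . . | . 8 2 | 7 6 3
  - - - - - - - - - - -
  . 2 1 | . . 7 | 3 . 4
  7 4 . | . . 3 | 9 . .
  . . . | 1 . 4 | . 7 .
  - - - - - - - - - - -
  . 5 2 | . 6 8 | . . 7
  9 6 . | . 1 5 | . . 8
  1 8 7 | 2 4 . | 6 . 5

Step 1. [r2c3∈{4}] r2c3 has the single candidate 4, so r2c3=4.
Step 2. [r7c8∈{1,3,4,9}] in row 7, 9 fits only at r7c8, so r7c8=9.
Step 3. [r8c3∈{3}] nothing but 3 survives at r8c3. So r8c3=3.
Step 4. [r4c1∈{8}] only 8 remains possible at r4c1 ⇒ r4c1=8.
Step 5. [r4c8∈{5}] r4c8's peers cover all but 5 ⇒ r4c8=5.
Step 6. [r6c7∈{2,8}] r6c7 is the only open cell in row 6 admitting 8, so r6c7=8.
Step 7. [r6c5∈{2,5,9}] 2 has one home in row 6: r6c5, so r6c5=2.
Step 8. [r6c3∈{5,6,9}] r6c3 is the only open cell in row 6 admitting 5. So r6c3=5.
Step 9. [r5c3∈{6}] r5c3 has the single candidate 6 ⇒ r5c3=6.
Step 10. [r6c2∈{3,9}] in row 6, 9 fits only at r6c2, so r6c2=9.
Step 11. [r7c7∈{1,4}] row 7 places 1 nowhere but r7c7. So r7c7=1.
Step 12. [r1c8∈{1,4}] in box 3, 1 fits only at r1c8 ⇒ r1c8=1.
Step 13. [r8c8∈{2,4}] col 8 places 4 nowhere but r8c8. So r8c8=4.
Step 14. [r1c2∈{3}] only 3 remains possible at r1c2 ⇒ r1c2=3.
Step 15. [r6c9∈{6}] r6c9 has the single candidate 6, so r6c9=6.
Step 16. [r3c3∈{9}] r3c3's peers cover all but 9. So r3c3=9.
Step 17. [r6c1∈{3}] nothing but 3 survives at r6c1, so r6c1=3.
Step 18. [r5c4∈{8}] r5c4's peers cover all but 8. So r5c4=8.
Step 19. [r7c1∈{4}] r7c1 is down to just 4 ⇒ r7c1=4.
Step 20. [r2c8∈{8}] nothing but 8 survives at r2c8. So r2c8=8.
Step 21. [r1c7∈{4}] r1c7 has the single candidate 4. So r1c7=4.
Step 22. [r5c9∈{1}] only 1 remains possible at r5c9. So r5c9=1.
Step 23. [r3c2∈{1}] r3c2's peers cover all but 1. So r3c2=1.
Step 24. [r9c6∈{9}] only 9 remains possible at r9c6 ⇒ r9c6=9.
Step 25. [r5c8∈{2}] r5c8 is down to just 2 ⇒ r5c8=2.
Step 26. [r7c4∈{3}] only 3 remains possible at r7c4. So r7c4=3.
Step 27. [r4c4∈{6}] r4c4's peers cover all but 6 ⇒ r4c4=6.
Step 28. [r8c7∈{2}] nothing but 2 survives at r8c7 ⇒ r8c7=2.
Step 29. [r1c1∈{2}] only 2 remains possible at r1c1 ⇒ r1c1=2.
Step 30. [r4c5∈{9}] only 9 remains possible at r4c5, so r4c5=9.
Step 31. [r8c4∈{7}] only 7 remains possible at r8c4 ⇒ r8c4=7.
Step 32. [r1c6∈{6}] nothing but 6 survives at r1c6. So r1c6=6.
Step 33. [r3c4∈{4}] r3c4's peers cover all but 4, so r3c4=4.
Step 34. [r2c7∈{5}] nothing but 5 survives at r2c7, so r2c7=5.
Step 35. [r5c5∈{5}] r5c5 is down to just 5 ⇒ r5c5=5.
Step 36. [r9c8∈{3}] r9c8 is down to just 3. So r9c8=3.

Answer: 2 3 8 5 7 6 4 1 9 / 6 7 4 9 3 1 5 8 2 / 5 1 9 4 8 2 7 6 3 / 8 2 1 6 9 7 3 5 4 / 7 4 6 8 5 3 9 2 1 / 3 9 5 1 2 4 8 7 6 / 4 5 2 3 6 8 1 9 7 / 9 6 3 7 1 5 2 4 8 / 1 8 7 2 4 9 6 3 5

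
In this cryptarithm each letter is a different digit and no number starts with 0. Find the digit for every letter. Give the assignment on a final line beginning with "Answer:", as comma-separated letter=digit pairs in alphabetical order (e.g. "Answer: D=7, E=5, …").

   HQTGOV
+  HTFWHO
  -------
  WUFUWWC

Step 1. [col 1: V + O ≡ C (mod 10)] V=2 is one option consistent with column 1 (V + O ≡ C (mod 10), carry-in 0) — take it ⇒ V=2.
Step 2. [W] W is the leading digit of a 7-digit sum of two 6-digit numbers; the final carry is exactly 1. So W=1.
Step 3. [col 1: V + O ≡ C (mod 10)] column 1 (V + O ≡ C (mod 10), carry-in 0) doesn't pin C yet; pick C=5 and continue. So C=5.
Step 4. [col 1: V + O ≡ C (mod 10)] column 1 reads V+O+carry(0)=C with V=2, C=5; with digits 1,2,5 already taken and all letters distinct, the only value for O is 3, so O=3.
Step 5. [col 2: O + H ≡ W (mod 10)] in column 2 we have O+H≡W with carry-in 0; given O=3, W=1 and digits 1,2,3,5 already taken and all letters distinct, that pins H to 8. So H=8.
Step 6. [col 3: G + W ≡ W (mod 10)] column 3: given W=1, carry-in 1, and digits 1,2,3,5,8 already taken and all letters distinct, G+W≡W (mod 10) forces G=9, so G=9.
Step 7. [col 4: T + F ≡ U (mod 10)] U=7 is one option consistent with column 4 (T + F ≡ U (mod 10), carry-in 1) — take it, so U=7.
Step 8. [col 4: T + F ≡ U (mod 10)] column 4 (T + F ≡ U (mod 10), carry-in 1) doesn't pin T yet; pick T=6 and continue, so T=6.
Step 9. [col 4: T + F ≡ U (mod 10)] column 4 reads T+F+carry(1)=U with T=6, U=7; with digits 1,2,3,5,6,7,8,9 already taken and all letters distinct, the only value for F is 0, so F=0.
Step 10. [col 5: Q + T ≡ F (mod 10)] in column 5 we have Q+T≡F with carry-in 0; given T=6, F=0 and digits 0,1,2,3,5,6,7,8,9 already taken and all letters distinct, that pins Q to 4, so Q=4.

Answer: C=5, F=0, G=9, H=8, O=3, Q=4, T=6, U=7, V=2, W=1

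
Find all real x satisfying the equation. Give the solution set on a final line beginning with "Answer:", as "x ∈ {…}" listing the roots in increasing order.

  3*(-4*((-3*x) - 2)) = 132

Step 1. [3*(-4*((-3*x) - 2)) = 132] 3 out front; divide by 3. So div: -4*((-3*x) - 2) = 44.
Step 2. [-4*((-3*x) - 2) = 44] divide by the outer -4, so div: (-3*x) - 2 = -11.
Step 3. [(-3*x) - 2 = -11] add 2: x sits inside (… - 2) ⇒ sub: -3*x = -9.
Step 4. [-3*x = -9] divide by the outer -3 ⇒ div: x = 3.

Answer: x ∈ {3}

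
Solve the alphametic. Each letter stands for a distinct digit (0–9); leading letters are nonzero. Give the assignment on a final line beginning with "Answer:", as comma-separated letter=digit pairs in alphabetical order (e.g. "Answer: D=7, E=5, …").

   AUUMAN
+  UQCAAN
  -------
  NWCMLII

Step 1. [col 1: N + N ≡ I (mod 10)] column 1 (N + N ≡ I (mod 10), carry-in 0) doesn't pin I yet; pick I=2 and continue. So I=2.
Step 2. [col 1: N + N ≡ I (mod 10)] column 1 (N + N ≡ I (mod 10), carry-in 0) doesn't pin N yet; pick N=1 and continue. So N=1.
Step 3. [col 2: A + A ≡ I (mod 10)] column 2 reads A+A+carry(0)=I with I=2; with digits 1,2 already taken and all letters distinct, the only value for A is 6 ⇒ A=6.
Step 4. [col 3: M + A ≡ L (mod 10)] column 3 (M + A ≡ L (mod 10), carry-in 1) doesn't pin L yet; pick L=5 and continue ⇒ L=5.
Step 5. [col 3: M + A ≡ L (mod 10)] column 3 reads M+A+carry(1)=L with A=6, L=5; with digits 1,2,5,6 already taken and all letters distinct, the only value for M is 8 ⇒ M=8.
Step 6. [col 4: U + C ≡ M (mod 10)] no forcing yet in column 4 (carry-in 1); C=0 is free and consistent — try it ⇒ C=0.
Step 7. [col 4: U + C ≡ M (mod 10)] in column 4 we have U+C≡M with carry-in 1; given C=0, M=8 and digits 0,1,2,5,6,8 already taken and all letters distinct, that pins U to 7 ⇒ U=7.
Step 8. [col 5: U + Q ≡ C (mod 10)] in column 5 we have U+Q≡C with carry-in 0; given U=7, C=0 and digits 0,1,2,5,6,7,8 already taken and all letters distinct, that pins Q to 3. So Q=3.
Step 9. [col 6: A + U ≡ W (mod 10)] in column 6 we have A+U≡W with carry-in 1; given A=6, U=7 and digits 0,1,2,3,5,6,7,8 already taken and all letters distinct, that pins W to 4, so W=4.

Answer: A=6, C=0, I=2, L=5, M=8, N=1, Q=3, U=7, W=4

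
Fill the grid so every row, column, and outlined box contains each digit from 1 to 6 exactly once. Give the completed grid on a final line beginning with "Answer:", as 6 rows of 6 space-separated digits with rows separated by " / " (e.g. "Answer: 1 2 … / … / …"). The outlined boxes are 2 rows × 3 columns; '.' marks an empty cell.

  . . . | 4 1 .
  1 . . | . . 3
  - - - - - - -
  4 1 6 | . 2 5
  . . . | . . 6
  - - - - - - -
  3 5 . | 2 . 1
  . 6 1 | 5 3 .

Step 1. [r1c6∈{2}] r1c6 has the single candidate 2, so r1c6=2.
Step 2. [r5c5∈{4,6}] r5c5 is the only open cell in row 5 admitting 6, so r5c5=6.
Step 3. [r1c2∈{3}] r1c2's peers cover all but 3. So r1c2=3.
Step 4. [r4c2∈{2}] only 2 remains possible at r4c2. So r4c2=2.
Step 5. [r1c3∈{5}] r1c3 has the single candidate 5, so r1c3=5.
Step 6. [r5c3∈{4}] r5c3 is down to just 4. So r5c3=4.
Step 7. [r4c3∈{3}] nothing but 3 survives at r4c3, so r4c3=3.
Step 8. [r2c3∈{2}] nothing but 2 survives at r2c3, so r2c3=2.
Step 9. [r6c6∈{4}] only 4 remains possible at r6c6. So r6c6=4.
Step 10. [r2c4∈{6}] nothing but 6 survives at r2c4 ⇒ r2c4=6.
Step 11. [r2c2∈{4}] only 4 remains possible at r2c2, so r2c2=4.
Step 12. [r2c5∈{5}] r2c5 is down to just 5, so r2c5=5.
Step 13. [r4c5∈{4}] r4c5 is down to just 4, so r4c5=4.
Step 14. [r4c1∈{5}] r4c1 is down to just 5. So r4c1=5.
Step 15. [r6c1∈{2}] only 2 remains possible at r6c1, so r6c1=2.
Step 16. [r3c4∈{3}] r3c4's peers cover all but 3 ⇒ r3c4=3.
Step 17. [r4c4∈{1}] r4c4's peers cover all but 1. So r4c4=1.
Step 18. [r1c1∈{6}] only 6 remains possible at r1c1 ⇒ r1c1=6.

Answer: 6 3 5 4 1 2 / 1 4 2 6 5 3 / 4 1 6 3 2 5 / 5 2 3 1 4 6 / 3 5 4 2 6 1 / 2 6 1 5 3 4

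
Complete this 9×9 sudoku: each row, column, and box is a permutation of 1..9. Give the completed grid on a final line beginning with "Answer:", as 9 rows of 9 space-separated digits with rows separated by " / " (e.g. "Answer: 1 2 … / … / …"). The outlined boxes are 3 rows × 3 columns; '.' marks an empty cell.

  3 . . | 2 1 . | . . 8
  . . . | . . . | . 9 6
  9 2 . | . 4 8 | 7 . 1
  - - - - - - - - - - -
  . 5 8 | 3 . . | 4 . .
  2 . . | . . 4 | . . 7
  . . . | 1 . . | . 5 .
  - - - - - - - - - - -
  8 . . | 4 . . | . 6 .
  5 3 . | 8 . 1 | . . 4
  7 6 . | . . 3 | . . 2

Step 1. [r8c7∈{9}] r8c7 is down to just 9, so r8c7=9.
Step 2. [r2c4∈{5,7}] r2c4 is the only open cell in col 4 admitting 7, so r2c4=7.
Step 3. [r2c6∈{5}] r2c6's peers cover all but 5, so r2c6=5.
Step 4. [r8c5∈{2,6,7}] across row 8, 6 lands solely at r8c5. So r8c5=6.
Step 5. [r9c3∈{1,4,9}] in row 9, 4 fits only at r9c3 ⇒ r9c3=4.
Step 6. [r1c6∈{6,9}] in row 1, 9 fits only at r1c6, so r1c6=9.
Step 7. [r1c3∈{5,6,7}] row 1 places 6 nowhere but r1c3, so r1c3=6.
Step 8. [r6c3∈{3,7,9}] col 3 places 7 nowhere but r6c3 ⇒ r6c3=7.
Step 9. [r2c3∈{1}] r2c3 has the single candidate 1, so r2c3=1.
Step 10. [r7c9∈{3,5}] in col 9, 5 fits only at r7c9, so r7c9=5.
Step 11. [r4c8∈{1,2}] 2 has one home in col 8: r4c8 ⇒ r4c8=2.
Step 12. [r6c9∈{3,9}] r6c9 is the only open cell in col 9 admitting 3, so r6c9=3.
Step 13. [r2c1∈{4}] r2c1 has the single candidate 4, so r2c1=4.
Step 14. [r7c2∈{1,9}] across box 7, 1 lands solely at r7c2. So r7c2=1.
Step 15. [r5c2∈{9}] only 9 remains possible at r5c2 ⇒ r5c2=9.
Step 16. [r6c5∈{2,8,9}] 9 has one home in row 6: r6c5. So r6c5=9.
Step 17. [r6c7∈{6,8}] in row 6, 8 fits only at r6c7 ⇒ r6c7=8.
Step 18. [r7c5∈{2,7}] in col 5, 2 fits only at r7c5. So r7c5=2.
Step 19. [r5c7∈{1,6}] 6 has one home in col 7: r5c7, so r5c7=6.
Step 20. [r5c4∈{5}] only 5 remains possible at r5c4 ⇒ r5c4=5.
Step 21. [r6c1∈{6}] nothing but 6 survives at r6c1 ⇒ r6c1=6.
Step 22. [r3c8∈{3}] r3c8 has the single candidate 3. So r3c8=3.
Step 23. [r9c8∈{1,8}] across row 9, 8 lands solely at r9c8 ⇒ r9c8=8.
Step 24. [r4c5∈{7}] r4c5 is down to just 7, so r4c5=7.
Step 25. [r2c7∈{2}] only 2 remains possible at r2c7, so r2c7=2.
Step 26. [r5c8∈{1}] nothing but 1 survives at r5c8 ⇒ r5c8=1.
Step 27. [r8c8∈{7}] nothing but 7 survives at r8c8. So r8c8=7.
Step 28. [r4c1∈{1}] nothing but 1 survives at r4c1. So r4c1=1.
Step 29. [r7c6∈{7}] r7c6 is down to just 7 ⇒ r7c6=7.
Step 30. [r3c4∈{6}] only 6 remains possible at r3c4. So r3c4=6.
Step 31. [r1c7∈{5}] nothing but 5 survives at r1c7. So r1c7=5.
Step 32. [r9c7∈{1}] r9c7 is down to just 1. So r9c7=1.
Step 33. [r2c2∈{8}] only 8 remains possible at r2c2, so r2c2=8.
Step 34. [r4c6∈{6}] r4c6 has the single candidate 6, so r4c6=6.
Step 35. [r5c3∈{3}] nothing but 3 survives at r5c3. So r5c3=3.
Step 36. [r1c8∈{4}] only 4 remains possible at r1c8, so r1c8=4.
Step 37. [r4c9∈{9}] r4c9's peers cover all but 9 ⇒ r4c9=9.
Step 38. [r9c4∈{9}] r9c4 is down to just 9. So r9c4=9.
Step 39. [r6c2∈{4}] r6c2 is down to just 4, so r6c2=4.
Step 40. [r3c3∈{5}] r3c3 is down to just 5. So r3c3=5.
Step 41. [r2c5∈{3}] nothing but 3 survives at r2c5 ⇒ r2c5=3.
Step 42. [r7c7∈{3}] only 3 remains possible at r7c7 ⇒ r7c7=3.
Step 43. [r6c6∈{2}] r6c6 has the single candidate 2, so r6c6=2.
Step 44. [r9c5∈{5}] r9c5's peers cover all but 5, so r9c5=5.
Step 45. [r7c3∈{9}] only 9 remains possible at r7c3. So r7c3=9.
Step 46. [r1c2∈{7}] nothing but 7 survives at r1c2. So r1c2=7.
Step 47. [r5c5∈{8}] r5c5's peers cover all but 8, so r5c5=8.
Step 48. [r8c3∈{2}] r8c3's peers cover all but 2 ⇒ r8c3=2.

Answer: 3 7 6 2 1 9 5 4 8 / 4 8 1 7 3 5 2 9 6 / 9 2 5 6 4 8 7 3 1 / 1 5 8 3 7 6 4 2 9 / 2 9 3 5 8 4 6 1 7 / 6 4 7 1 9 2 8 5 3 / 8 1 9 4 2 7 3 6 5 / 5 3 2 8 6 1 9 7 4 / 7 6 4 9 5 3 1 8 2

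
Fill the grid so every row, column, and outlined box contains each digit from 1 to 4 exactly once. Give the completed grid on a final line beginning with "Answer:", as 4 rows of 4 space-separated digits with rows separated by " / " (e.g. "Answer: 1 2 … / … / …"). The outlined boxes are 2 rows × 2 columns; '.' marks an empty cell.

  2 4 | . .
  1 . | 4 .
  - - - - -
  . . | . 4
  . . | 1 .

Step 1. [r3c1∈{3}] nothing but 3 survives at r3c1. So r3c1=3.
Step 2. [r4c4∈{2,3}] in row 4, 3 fits only at r4c4. So r4c4=3.
Step 3. [r4c2∈{2}] nothing but 2 survives at r4c2 ⇒ r4c2=2.
Step 4. [r3c2∈{1}] r3c2 has the single candidate 1. So r3c2=1.
Step 5. [r1c3∈{3}] r1c3 is down to just 3 ⇒ r1c3=3.
Step 6. [r1c4∈{1}] r1c4 is down to just 1. So r1c4=1.
Step 7. [r2c4∈{2}] r2c4's peers cover all but 2 ⇒ r2c4=2.
Step 8. [r2c2∈{3}] r2c2 has the single candidate 3 ⇒ r2c2=3.
Step 9. [r4c1∈{4}] r4c1's peers cover all but 4 ⇒ r4c1=4.
Step 10. [r3c3∈{2}] r3c3 is down to just 2, so r3c3=2.

Answer: 2 4 3 1 / 1 3 4 2 / 3 1 2 4 / 4 2 1 3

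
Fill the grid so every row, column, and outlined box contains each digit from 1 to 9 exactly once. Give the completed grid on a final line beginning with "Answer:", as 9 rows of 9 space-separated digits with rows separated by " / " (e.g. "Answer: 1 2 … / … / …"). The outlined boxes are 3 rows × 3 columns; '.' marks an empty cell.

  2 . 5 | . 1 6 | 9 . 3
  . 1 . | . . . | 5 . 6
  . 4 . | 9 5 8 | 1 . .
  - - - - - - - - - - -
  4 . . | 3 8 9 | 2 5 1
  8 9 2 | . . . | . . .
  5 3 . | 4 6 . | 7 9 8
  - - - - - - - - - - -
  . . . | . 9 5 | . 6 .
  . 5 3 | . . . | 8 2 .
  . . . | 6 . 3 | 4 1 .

Step 1. [r1c4∈{7}] r1c4's peers cover all but 7 ⇒ r1c4=7.
Step 2. [r7c9∈{7}] r7c9's peers cover all but 7, so r7c9=7.
Step 3. [r8c4∈{1}] r8c4 is down to just 1 ⇒ r8c4=1.
Step 4. [r1c2∈{8}] only 8 remains possible at r1c2. So r1c2=8.
Step 5. [r9c3∈{7,8,9}] across row 9, 8 lands solely at r9c3, so r9c3=8.
Step 6. [r8c1∈{6,7,9}] in row 8, 6 fits only at r8c1, so r8c1=6.
Step 7. [r3c8∈{7}] nothing but 7 survives at r3c8 ⇒ r3c8=7.
Step 8. [r9c1∈{7,9}] 9 has one home in box 7: r9c1 ⇒ r9c1=9.
Step 9. [r2c5∈{2,3,4}] in col 5, 3 fits only at r2c5. So r2c5=3.
Step 10. [r2c6∈{2,4}] box 2 places 4 nowhere but r2c6 ⇒ r2c6=4.
Step 11. [r5c5∈{7}] r5c5's peers cover all but 7, so r5c5=7.
Step 12. [r9c2∈{2,7}] r9c2 is the only open cell in row 9 admitting 7 ⇒ r9c2=7.
Step 13. [r5c8∈{3,4}] col 8 places 3 nowhere but r5c8 ⇒ r5c8=3.
Step 14. [r6c3∈{1}] r6c3 is down to just 1 ⇒ r6c3=1.
Step 15. [r4c3∈{6,7}] r4c3 is the only open cell in row 4 admitting 7. So r4c3=7.
Step 16. [r9c5∈{2}] r9c5's peers cover all but 2. So r9c5=2.
Step 17. [r1c8∈{4}] r1c8's peers cover all but 4. So r1c8=4.
Step 18. [r4c2∈{6}] r4c2 is down to just 6. So r4c2=6.
Step 19. [r5c4∈{5}] r5c4 has the single candidate 5, so r5c4=5.
Step 20. [r6c6∈{2}] only 2 remains possible at r6c6, so r6c6=2.
Step 21. [r2c4∈{2}] r2c4's peers cover all but 2. So r2c4=2.
Step 22. [r7c2∈{2}] r7c2 has the single candidate 2, so r7c2=2.
Step 23. [r2c8∈{8}] r2c8's peers cover all but 8, so r2c8=8.
Step 24. [r5c6∈{1}] r5c6's peers cover all but 1. So r5c6=1.
Step 25. [r7c4∈{8}] only 8 remains possible at r7c4 ⇒ r7c4=8.
Step 26. [r3c1∈{3}] r3c1 is down to just 3 ⇒ r3c1=3.
Step 27. [r8c9∈{9}] nothing but 9 survives at r8c9, so r8c9=9.
Step 28. [r8c5∈{4}] r8c5's peers cover all but 4, so r8c5=4.
Step 29. [r7c1∈{1}] only 1 remains possible at r7c1. So r7c1=1.
Step 30. [r8c6∈{7}] r8c6's peers cover all but 7 ⇒ r8c6=7.
Step 31. [r9c9∈{5}] r9c9 is down to just 5. So r9c9=5.
Step 32. [r2c1∈{7}] only 7 remains possible at r2c1. So r2c1=7.
Step 33. [r5c9∈{4}] r5c9's peers cover all but 4. So r5c9=4.
Step 34. [r7c7∈{3}] only 3 remains possible at r7c7. So r7c7=3.
Step 35. [r3c3∈{6}] only 6 remains possible at r3c3. So r3c3=6.
Step 36. [r5c7∈{6}] r5c7's peers cover all but 6, so r5c7=6.
Step 37. [r3c9∈{2}] nothing but 2 survives at r3c9 ⇒ r3c9=2.
Step 38. [r7c3∈{4}] only 4 remains possible at r7c3, so r7c3=4.
Step 39. [r2c3∈{9}] r2c3 has the single candidate 9, so r2c3=9.

Answer: 2 8 5 7 1 6 9 4 3 / 7 1 9 2 3 4 5 8 6 / 3 4 6 9 5 8 1 7 2 / 4 6 7 3 8 9 2 5 1 / 8 9 2 5 7 1 6 3 4 / 5 3 1 4 6 2 7 9 8 / 1 2 4 8 9 5 3 6 7 / 6 5 3 1 4 7 8 2 9 / 9 7 8 6 2 3 4 1 5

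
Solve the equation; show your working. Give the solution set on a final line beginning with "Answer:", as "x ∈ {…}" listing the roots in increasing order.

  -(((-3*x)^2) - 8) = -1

Step 1. [-(((-3*x)^2) - 8) = -1] LHS negated; negate both sides ⇒ neg: ((-3*x)^2) - 8 = 1.
Step 2. [((-3*x)^2) - 8 = 1] add 8: x sits inside (… - 8). So sub: (-3*x)^2 = 9.
Step 3. [(-3*x)^2 = 9] 9 ≥ 0, LHS is (·)² — take ±√. So sqrt: -3*x = 3 or -3.
Step 4. [-3*x = 3 or -3] -3·(inner) — divide through by -3 ⇒ div: x = -1 or 1.

Answer: x ∈ {-1, 1}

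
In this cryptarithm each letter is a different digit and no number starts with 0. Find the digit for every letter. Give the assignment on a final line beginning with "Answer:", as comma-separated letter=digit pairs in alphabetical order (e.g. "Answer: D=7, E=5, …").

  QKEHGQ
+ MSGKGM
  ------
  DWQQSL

Step 1. [col 1: Q + M ≡ L (mod 10)] several values work for Q in column 1 (Q + M ≡ L (mod 10), carry-in 0); try Q=3. So Q=3.
Step 2. [col 1: Q + M ≡ L (mod 10)] several values work for M in column 1 (Q + M ≡ L (mod 10), carry-in 0); try M=5, so M=5.
Step 3. [col 1: Q + M ≡ L (mod 10)] column 1 reads Q+M+carry(0)=L with Q=3, M=5; with digits 3,5 already taken and all letters distinct, the only value for L is 8, so L=8.
Step 4. [col 2: G + G ≡ S (mod 10)] column 2 (G + G ≡ S (mod 10), carry-in 0) doesn't pin S yet; pick S=4 and continue ⇒ S=4.
Step 5. [col 2: G + G ≡ S (mod 10)] column 2 (G + G ≡ S (mod 10), carry-in 0) doesn't pin G yet; pick G=2 and continue. So G=2.
Step 6. [col 3: H + K ≡ Q (mod 10)] no forcing yet in column 3 (carry-in 0); H=6 is free and consistent — try it. So H=6.
Step 7. [col 3: H + K ≡ Q (mod 10)] in column 3 we have H+K≡Q with carry-in 0; given H=6, Q=3 and digits 2,3,4,5,6,8 already taken and all letters distinct, that pins K to 7, so K=7.
Step 8. [col 4: E + G ≡ Q (mod 10)] column 4 reads E+G+carry(1)=Q with G=2, Q=3; with digits 2,3,4,5,6,7,8 already taken and all letters distinct, the only value for E is 0 ⇒ E=0.
Step 9. [col 5: K + S ≡ W (mod 10)] in column 5 we have K+S≡W with carry-in 0; given K=7, S=4 and digits 0,2,3,4,5,6,7,8 already taken and all letters distinct, that pins W to 1. So W=1.
Step 10. [col 6: Q + M ≡ D (mod 10)] from column 6 (Q=3, M=5, carry-in 1, digits 0,1,2,3,4,5,6,7,8 already taken and all letters distinct): D must equal 9 ⇒ D=9.

Answer: D=9, E=0, G=2, H=6, K=7, L=8, M=5, Q=3, S=4, W=1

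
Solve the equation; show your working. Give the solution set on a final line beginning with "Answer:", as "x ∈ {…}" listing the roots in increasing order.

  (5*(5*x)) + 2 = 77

Step 1. [(5*(5*x)) + 2 = 77] +2 is outermost — subtract 2 both sides, so sub: 5*(5*x) = 75.
Step 2. [5*(5*x) = 75] divide by the outer 5 ⇒ div: 5*x = 15.
Step 3. [5*x = 15] 5 out front; divide by 5 ⇒ div: x = 3.

Answer: x ∈ {3}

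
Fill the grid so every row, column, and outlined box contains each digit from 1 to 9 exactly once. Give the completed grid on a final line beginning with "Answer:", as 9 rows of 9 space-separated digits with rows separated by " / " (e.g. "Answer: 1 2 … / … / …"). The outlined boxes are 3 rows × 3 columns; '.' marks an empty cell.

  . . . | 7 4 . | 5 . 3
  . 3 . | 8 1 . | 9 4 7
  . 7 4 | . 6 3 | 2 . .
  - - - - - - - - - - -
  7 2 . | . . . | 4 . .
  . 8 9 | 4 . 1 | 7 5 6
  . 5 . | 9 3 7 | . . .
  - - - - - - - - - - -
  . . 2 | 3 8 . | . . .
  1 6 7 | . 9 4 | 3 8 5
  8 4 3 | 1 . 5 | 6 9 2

Step 1. [r3c8∈{1}] only 1 remains possible at r3c8 ⇒ r3c8=1.
Step 2. [r3c1∈{5,9}] across row 3, 9 lands solely at r3c1. So r3c1=9.
Step 3. [r4c4∈{5,6}] across col 4, 6 lands solely at r4c4 ⇒ r4c4=6.
Step 4. [r4c3∈{1}] r4c3's peers cover all but 1 ⇒ r4c3=1.
Step 5. [r6c3∈{6}] r6c3 has the single candidate 6, so r6c3=6.
Step 6. [r2c1∈{2,5,6}] in row 2, 6 fits only at r2c1, so r2c1=6.
Step 7. [r6c7∈{1,8}] col 7 places 8 nowhere but r6c7, so r6c7=8.
Step 8. [r7c7∈{1}] nothing but 1 survives at r7c7 ⇒ r7c7=1.
Step 9. [r1c6∈{2,9}] r1c6 is the only open cell in row 1 admitting 9 ⇒ r1c6=9.
Step 10. [r7c8∈{7}] r7c8 is down to just 7 ⇒ r7c8=7.
Step 11. [r8c4∈{2}] only 2 remains possible at r8c4. So r8c4=2.
Step 12. [r9c5∈{7}] nothing but 7 survives at r9c5, so r9c5=7.
Step 13. [r4c9∈{9}] r4c9 has the single candidate 9. So r4c9=9.
Step 14. [r5c5∈{2}] r5c5's peers cover all but 2. So r5c5=2.
Step 15. [r7c2∈{9}] nothing but 9 survives at r7c2 ⇒ r7c2=9.
Step 16. [r4c5∈{5}] nothing but 5 survives at r4c5, so r4c5=5.
Step 17. [r6c9∈{1}] nothing but 1 survives at r6c9. So r6c9=1.
Step 18. [r2c6∈{2}] nothing but 2 survives at r2c6. So r2c6=2.
Step 19. [r5c1∈{3}] nothing but 3 survives at r5c1 ⇒ r5c1=3.
Step 20. [r6c8∈{2}] r6c8 is down to just 2 ⇒ r6c8=2.
Step 21. [r4c8∈{3}] r4c8's peers cover all but 3 ⇒ r4c8=3.
Step 22. [r1c1∈{2}] r1c1 is down to just 2, so r1c1=2.
Step 23. [r6c1∈{4}] r6c1 is down to just 4, so r6c1=4.
Step 24. [r3c9∈{8}] r3c9 is down to just 8. So r3c9=8.
Step 25. [r1c2∈{1}] nothing but 1 survives at r1c2, so r1c2=1.
Step 26. [r4c6∈{8}] r4c6 is down to just 8, so r4c6=8.
Step 27. [r1c8∈{6}] r1c8's peers cover all but 6, so r1c8=6.
Step 28. [r7c6∈{6}] nothing but 6 survives at r7c6. So r7c6=6.
Step 29. [r7c1∈{5}] r7c1 is down to just 5, so r7c1=5.
Step 30. [r1c3∈{8}] r1c3's peers cover all but 8. So r1c3=8.
Step 31. [r7c9∈{4}] nothing but 4 survives at r7c9, so r7c9=4.
Step 32. [r3c4∈{5}] r3c4 has the single candidate 5. So r3c4=5.
Step 33. [r2c3∈{5}] nothing but 5 survives at r2c3 ⇒ r2c3=5.

Answer: 2 1 8 7 4 9 5 6 3 / 6 3 5 8 1 2 9 4 7 / 9 7 4 5 6 3 2 1 8 / 7 2 1 6 5 8 4 3 9 / 3 8 9 4 2 1 7 5 6 / 4 5 6 9 3 7 8 2 1 / 5 9 2 3 8 6 1 7 4 / 1 6 7 2 9 4 3 8 5 / 8 4 3 1 7 5 6 9 2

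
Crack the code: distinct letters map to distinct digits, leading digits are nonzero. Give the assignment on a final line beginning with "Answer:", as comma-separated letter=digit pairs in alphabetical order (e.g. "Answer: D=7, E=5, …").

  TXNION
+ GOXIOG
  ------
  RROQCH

Step 1. [col 1: N + G ≡ H (mod 10)] N=5 is one option consistent with column 1 (N + G ≡ H (mod 10), carry-in 0) — take it ⇒ N=5.
Step 2. [col 1: N + G ≡ H (mod 10)] column 1 (N + G ≡ H (mod 10), carry-in 0) doesn't pin G yet; pick G=3 and continue ⇒ G=3.
Step 3. [col 1: N + G ≡ H (mod 10)] from column 1 (N=5, G=3, carry-in 0, digits 3,5 already taken and all letters distinct): H must equal 8. So H=8.
Step 4. [col 2: O + O ≡ C (mod 10)] column 2 (O + O ≡ C (mod 10), carry-in 0) doesn't pin O yet; pick O=7 and continue, so O=7.
Step 5. [col 2: O + O ≡ C (mod 10)] in column 2 we have O+O≡C with carry-in 0; given O=7 and digits 3,5,7,8 already taken and all letters distinct, that pins C to 4, so C=4.
Step 6. [col 3: I + I ≡ Q (mod 10)] column 3: given nothing yet, carry-in 1, and digits 3,4,5,7,8 already taken and all letters distinct, I+I≡Q (mod 10) forces I=0 ⇒ I=0.
Step 7. [col 3: I + I ≡ Q (mod 10)] column 3 reads I+I+carry(1)=Q with I=0; with digits 0,3,4,5,7,8 already taken and all letters distinct, the only value for Q is 1. So Q=1.
Step 8. [col 4: N + X ≡ O (mod 10)] column 4: given N=5, O=7, carry-in 0, and digits 0,1,3,4,5,7,8 already taken and all letters distinct, N+X≡O (mod 10) forces X=2, so X=2.
Step 9. [col 5: X + O ≡ R (mod 10)] column 5 reads X+O+carry(0)=R with X=2, O=7; with digits 0,1,2,3,4,5,7,8 already taken and all letters distinct, the only value for R is 9, so R=9.
Step 10. [col 6: T + G ≡ R (mod 10)] in column 6 we have T+G≡R with carry-in 0; given G=3, R=9 and digits 0,1,2,3,4,5,7,8,9 already taken and all letters distinct, that pins T to 6 ⇒ T=6.

Answer: C=4, G=3, H=8, I=0, N=5, O=7, Q=1, R=9, T=6, X=2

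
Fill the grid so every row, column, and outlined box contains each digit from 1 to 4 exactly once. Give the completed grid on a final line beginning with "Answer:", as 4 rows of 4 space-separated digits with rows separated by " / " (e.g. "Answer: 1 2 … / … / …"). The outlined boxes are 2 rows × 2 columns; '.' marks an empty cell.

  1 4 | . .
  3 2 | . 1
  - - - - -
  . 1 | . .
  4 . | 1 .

Step 1. [r4c4∈{2,3}] 2 has one home in row 4: r4c4 ⇒ r4c4=2.
Step 2. [r3c4∈{3,4}] r3c4 is the only open cell in col 4 admitting 4. So r3c4=4.
Step 3. [r3c3∈{3}] only 3 remains possible at r3c3, so r3c3=3.
Step 4. [r1c4∈{3}] r1c4 is down to just 3. So r1c4=3.
Step 5. [r1c3∈{2}] r1c3 has the single candidate 2, so r1c3=2.
Step 6. [r4c2∈{3}] r4c2's peers cover all but 3, so r4c2=3.
Step 7. [r2c3∈{4}] nothing but 4 survives at r2c3. So r2c3=4.
Step 8. [r3c1∈{2}] r3c1 is down to just 2, so r3c1=2.

Answer: 1 4 2 3 / 3 2 4 1 / 2 1 3 4 / 4 3 1 2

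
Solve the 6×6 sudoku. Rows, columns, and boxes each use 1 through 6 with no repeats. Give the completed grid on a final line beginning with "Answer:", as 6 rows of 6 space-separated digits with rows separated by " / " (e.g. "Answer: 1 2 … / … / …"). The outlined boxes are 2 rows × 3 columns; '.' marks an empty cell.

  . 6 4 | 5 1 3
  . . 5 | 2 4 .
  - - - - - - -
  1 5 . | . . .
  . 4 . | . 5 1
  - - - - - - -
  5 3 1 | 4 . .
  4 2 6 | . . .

Step 1. [r4c1∈{2,3,6}] across col 1, 6 lands solely at r4c1, so r4c1=6.
Step 2. [r4c4∈{3}] r4c4 has the single candidate 3. So r4c4=3.
Step 3. [r2c6∈{6}] r2c6 has the single candidate 6, so r2c6=6.
Step 4. [r5c6∈{2}] r5c6's peers cover all but 2 ⇒ r5c6=2.
Step 5. [r3c5∈{2,6}] 2 has one home in col 5: r3c5 ⇒ r3c5=2.
Step 6. [r2c1∈{3}] r2c1 has the single candidate 3 ⇒ r2c1=3.
Step 7. [r3c6∈{4}] only 4 remains possible at r3c6. So r3c6=4.
Step 8. [r6c5∈{3}] only 3 remains possible at r6c5 ⇒ r6c5=3.
Step 9. [r5c5∈{6}] r5c5 is down to just 6 ⇒ r5c5=6.
Step 10. [r3c3∈{3}] only 3 remains possible at r3c3, so r3c3=3.
Step 11. [r4c3∈{2}] r4c3's peers cover all but 2. So r4c3=2.
Step 12. [r1c1∈{2}] r1c1 has the single candidate 2, so r1c1=2.
Step 13. [r6c6∈{5}] r6c6 has the single candidate 5. So r6c6=5.
Step 14. [r2c2∈{1}] nothing but 1 survives at r2c2 ⇒ r2c2=1.
Step 15. [r6c4∈{1}] only 1 remains possible at r6c4 ⇒ r6c4=1.
Step 16. [r3c4∈{6}] r3c4 has the single candidate 6 ⇒ r3c4=6.

Answer: 2 6 4 5 1 3 / 3 1 5 2 4 6 / 1 5 3 6 2 4 / 6 4 2 3 5 1 / 5 3 1 4 6 2 / 4 2 6 1 3 5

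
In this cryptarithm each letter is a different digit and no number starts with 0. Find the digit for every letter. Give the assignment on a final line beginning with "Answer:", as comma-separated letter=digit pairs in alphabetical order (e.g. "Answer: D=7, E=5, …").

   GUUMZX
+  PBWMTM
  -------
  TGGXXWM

Step 1. [col 1: X + M ≡ M (mod 10)] column 1: given nothing yet, carry-in 0, and all letters distinct, none taken yet, X+M≡M (mod 10) forces X=0, so X=0.
Step 2. [T] adding two 6-digit numbers gives at most 6+1 digits, and here it does — T is that final carry and must be 1, so T=1.
Step 3. [col 1: X + M ≡ M (mod 10)] no forcing yet in column 1 (carry-in 0); M=5 is free and consistent — try it, so M=5.
Step 4. [col 2: Z + T ≡ W (mod 10)] W=3 is one option consistent with column 2 (Z + T ≡ W (mod 10), carry-in 0) — take it, so W=3.
Step 5. [col 2: Z + T ≡ W (mod 10)] in column 2 we have Z+T≡W with carry-in 0; given T=1, W=3 and digits 0,1,3,5 already taken and all letters distinct, that pins Z to 2, so Z=2.
Step 6. [col 4: U + W ≡ X (mod 10)] column 4: given W=3, X=0, carry-in 1, and digits 0,1,2,3,5 already taken and all letters distinct, U+W≡X (mod 10) forces U=6, so U=6.
Step 7. [col 5: U + B ≡ G (mod 10)] in column 5 we have U+B≡G with carry-in 1; given U=6 and digits 0,1,2,3,5,6 already taken and all letters distinct, that pins B to 7 ⇒ B=7.
Step 8. [col 5: U + B ≡ G (mod 10)] in column 5 we have U+B≡G with carry-in 1; given U=6, B=7 and digits 0,1,2,3,5,6,7 already taken and all letters distinct, that pins G to 4, so G=4.
Step 9. [col 6: G + P ≡ G (mod 10)] column 6: given G=4, carry-in 1, and digits 0,1,2,3,4,5,6,7 already taken and all letters distinct, G+P≡G (mod 10) forces P=9. So P=9.

Answer: B=7, G=4, M=5, P=9, T=1, U=6, W=3, X=0, Z=2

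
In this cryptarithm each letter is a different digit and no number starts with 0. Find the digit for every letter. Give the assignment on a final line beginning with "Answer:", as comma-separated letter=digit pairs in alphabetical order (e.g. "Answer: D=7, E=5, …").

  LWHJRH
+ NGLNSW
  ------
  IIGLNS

Step 1. [col 1: H + W ≡ S (mod 10)] W=6 is one option consistent with column 1 (H + W ≡ S (mod 10), carry-in 0) — take it, so W=6.
Step 2. [col 1: H + W ≡ S (mod 10)] H=7 is one option consistent with column 1 (H + W ≡ S (mod 10), carry-in 0) — take it, so H=7.
Step 3. [col 1: H + W ≡ S (mod 10)] column 1 reads H+W+carry(0)=S with H=7, W=6; with digits 6,7 already taken and all letters distinct, the only value for S is 3, so S=3.
Step 4. [col 2: R + S ≡ N (mod 10)] several values work for R in column 2 (R + S ≡ N (mod 10), carry-in 1); try R=0 ⇒ R=0.
Step 5. [col 2: R + S ≡ N (mod 10)] column 2 reads R+S+carry(1)=N with R=0, S=3; with digits 0,3,6,7 already taken and all letters distinct, the only value for N is 4 ⇒ N=4.
Step 6. [col 3: J + N ≡ L (mod 10)] L=5 is one option consistent with column 3 (J + N ≡ L (mod 10), carry-in 0) — take it. So L=5.
Step 7. [col 3: J + N ≡ L (mod 10)] column 3: given N=4, L=5, carry-in 0, and digits 0,3,4,5,6,7 already taken and all letters distinct, J+N≡L (mod 10) forces J=1 ⇒ J=1.
Step 8. [col 4: H + L ≡ G (mod 10)] column 4: given H=7, L=5, carry-in 0, and digits 0,1,3,4,5,6,7 already taken and all letters distinct, H+L≡G (mod 10) forces G=2, so G=2.
Step 9. [col 5: W + G ≡ I (mod 10)] from column 5 (W=6, G=2, carry-in 1, digits 0,1,2,3,4,5,6,7 already taken and all letters distinct): I must equal 9. So I=9.

Answer: G=2, H=7, I=9, J=1, L=5, N=4, R=0, S=3, W=6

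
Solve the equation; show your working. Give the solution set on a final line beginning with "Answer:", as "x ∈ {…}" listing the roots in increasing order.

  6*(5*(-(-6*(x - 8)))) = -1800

Step 1. [6*(5*(-(-6*(x - 8)))) = -1800] 6 out front; divide by 6 ⇒ div: 5*(-(-6*(x - 8))) = -300.
Step 2. [5*(-(-6*(x - 8))) = -300] leading coefficient 5: divide by 5. So div: -(-6*(x - 8)) = -60.
Step 3. [-(-6*(x - 8)) = -60] flip signs both sides. So neg: -6*(x - 8) = 60.
Step 4. [-6*(x - 8) = 60] leading coefficient -6: divide by -6. So div: x - 8 = -10.
Step 5. [x - 8 = -10] -8 is outermost — add 8 both sides, so sub: x = -2.

Answer: x ∈ {-2}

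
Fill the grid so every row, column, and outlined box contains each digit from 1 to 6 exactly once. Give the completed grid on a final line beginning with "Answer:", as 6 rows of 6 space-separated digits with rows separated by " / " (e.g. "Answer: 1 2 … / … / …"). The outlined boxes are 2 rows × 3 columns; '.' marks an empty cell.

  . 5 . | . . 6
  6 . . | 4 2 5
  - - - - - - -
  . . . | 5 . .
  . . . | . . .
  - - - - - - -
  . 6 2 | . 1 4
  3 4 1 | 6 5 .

Step 1. [r4c4∈{1,2,3}] across col 4, 2 lands solely at r4c4, so r4c4=2.
Step 2. [r4c3∈{3,4,5,6}] in col 3, 5 fits only at r4c3. So r4c3=5.
Step 3. [r1c5∈{3}] r1c5 has the single candidate 3. So r1c5=3.
Step 4. [r2c2∈{1,3}] in row 2, 1 fits only at r2c2, so r2c2=1.
Step 5. [r3c3∈{3,4,6}] across col 3, 6 lands solely at r3c3 ⇒ r3c3=6.
Step 6. [r4c2∈{3}] r4c2's peers cover all but 3, so r4c2=3.
Step 7. [r1c1∈{2,4}] row 1 places 2 nowhere but r1c1, so r1c1=2.
Step 8. [r3c5∈{4}] r3c5 has the single candidate 4 ⇒ r3c5=4.
Step 9. [r3c1∈{1}] only 1 remains possible at r3c1. So r3c1=1.
Step 10. [r5c1∈{5}] nothing but 5 survives at r5c1, so r5c1=5.
Step 11. [r4c6∈{1}] r4c6 is down to just 1 ⇒ r4c6=1.
Step 12. [r4c5∈{6}] r4c5's peers cover all but 6. So r4c5=6.
Step 13. [r2c3∈{3}] r2c3 has the single candidate 3, so r2c3=3.
Step 14. [r6c6∈{2}] r6c6 is down to just 2, so r6c6=2.
Step 15. [r3c6∈{3}] nothing but 3 survives at r3c6, so r3c6=3.
Step 16. [r1c4∈{1}] nothing but 1 survives at r1c4. So r1c4=1.
Step 17. [r3c2∈{2}] r3c2 is down to just 2, so r3c2=2.
Step 18. [r5c4∈{3}] r5c4's peers cover all but 3, so r5c4=3.
Step 19. [r1c3∈{4}] only 4 remains possible at r1c3, so r1c3=4.
Step 20. [r4c1∈{4}] only 4 remains possible at r4c1, so r4c1=4.

Answer: 2 5 4 1 3 6 / 6 1 3 4 2 5 / 1 2 6 5 4 3 / 4 3 5 2 6 1 / 5 6 2 3 1 4 / 3 4 1 6 5 2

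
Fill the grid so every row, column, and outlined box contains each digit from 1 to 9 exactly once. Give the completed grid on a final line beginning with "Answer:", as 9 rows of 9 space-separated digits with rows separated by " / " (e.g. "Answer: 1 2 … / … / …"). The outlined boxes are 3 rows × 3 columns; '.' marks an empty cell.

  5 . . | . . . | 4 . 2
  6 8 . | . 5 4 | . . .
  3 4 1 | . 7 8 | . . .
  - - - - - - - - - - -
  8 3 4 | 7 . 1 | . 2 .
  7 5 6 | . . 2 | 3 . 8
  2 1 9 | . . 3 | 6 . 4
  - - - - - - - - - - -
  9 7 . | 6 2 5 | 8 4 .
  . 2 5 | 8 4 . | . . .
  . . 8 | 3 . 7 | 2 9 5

Step 1. [r7c9∈{1,3}] row 7 places 1 nowhere but r7c9, so r7c9=1.
Step 2. [r2c7∈{1,7,9}] col 7 places 1 nowhere but r2c7 ⇒ r2c7=1.
Step 3. [r1c5∈{1,3,6,9}] col 5 places 3 nowhere but r1c5 ⇒ r1c5=3.
Step 4. [r4c9∈{9}] r4c9 has the single candidate 9, so r4c9=9.
Step 5. [r2c4∈{2,9}] r2c4 is the only open cell in row 2 admitting 9 ⇒ r2c4=9.
Step 6. [r6c8∈{5,7}] 7 has one home in row 6: r6c8. So r6c8=7.
Step 7. [r2c9∈{3,7}] 7 has one home in box 3: r2c9. So r2c9=7.
Step 8. [r3c9∈{6}] r3c9 is down to just 6. So r3c9=6.
Step 9. [r3c8∈{5}] r3c8 has the single candidate 5, so r3c8=5.
Step 10. [r8c9∈{3}] r8c9's peers cover all but 3, so r8c9=3.
Step 11. [r9c5∈{1}] r9c5's peers cover all but 1. So r9c5=1.
Step 12. [r4c7∈{5}] r4c7 is down to just 5. So r4c7=5.
Step 13. [r5c4∈{4}] only 4 remains possible at r5c4, so r5c4=4.
Step 14. [r3c7∈{9}] only 9 remains possible at r3c7, so r3c7=9.
Step 15. [r5c5∈{9}] r5c5 has the single candidate 9 ⇒ r5c5=9.
Step 16. [r7c3∈{3}] r7c3's peers cover all but 3, so r7c3=3.
Step 17. [r1c3∈{7}] nothing but 7 survives at r1c3. So r1c3=7.
Step 18. [r9c1∈{4}] r9c1 is down to just 4. So r9c1=4.
Step 19. [r1c2∈{9}] only 9 remains possible at r1c2 ⇒ r1c2=9.
Step 20. [r1c6∈{6}] r1c6 has the single candidate 6, so r1c6=6.
Step 21. [r1c8∈{8}] r1c8 is down to just 8, so r1c8=8.
Step 22. [r8c6∈{9}] r8c6 is down to just 9, so r8c6=9.
Step 23. [r8c1∈{1}] r8c1's peers cover all but 1, so r8c1=1.
Step 24. [r3c4∈{2}] r3c4 is down to just 2. So r3c4=2.
Step 25. [r8c8∈{6}] r8c8's peers cover all but 6, so r8c8=6.
Step 26. [r8c7∈{7}] r8c7's peers cover all but 7, so r8c7=7.
Step 27. [r9c2∈{6}] r9c2 is down to just 6. So r9c2=6.
Step 28. [r6c4∈{5}] r6c4 has the single candidate 5 ⇒ r6c4=5.
Step 29. [r6c5∈{8}] r6c5 has the single candidate 8. So r6c5=8.
Step 30. [r2c8∈{3}] r2c8 is down to just 3. So r2c8=3.
Step 31. [r4c5∈{6}] only 6 remains possible at r4c5. So r4c5=6.
Step 32. [r1c4∈{1}] r1c4 has the single candidate 1, so r1c4=1.
Step 33. [r2c3∈{2}] only 2 remains possible at r2c3 ⇒ r2c3=2.
Step 34. [r5c8∈{1}] only 1 remains possible at r5c8, so r5c8=1.

Answer: 5 9 7 1 3 6 4 8 2 / 6 8 2 9 5 4 1 3 7 / 3 4 1 2 7 8 9 5 6 / 8 3 4 7 6 1 5 2 9 / 7 5 6 4 9 2 3 1 8 / 2 1 9 5 8 3 6 7 4 / 9 7 3 6 2 5 8 4 1 / 1 2 5 8 4 9 7 6 3 / 4 6 8 3 1 7 2 9 5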